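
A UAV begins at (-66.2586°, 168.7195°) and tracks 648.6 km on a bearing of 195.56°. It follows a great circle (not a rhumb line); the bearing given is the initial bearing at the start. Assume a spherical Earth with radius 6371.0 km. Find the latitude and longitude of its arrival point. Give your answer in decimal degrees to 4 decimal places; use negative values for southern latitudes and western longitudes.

latitude -71.8143°, longitude 163.7083°

Central angle δ = d/R = 0.101805 rad.
Converting: φ₁ = -1.156431 rad, θ = 3.413166 rad.
sin φ₂ = sin φ₁ cos δ + cos φ₁ sin δ cos θ = (-0.915372)(0.994822) + (0.402609)(0.101629)(-0.963350) = -0.950050
φ₂ = asin(-0.950050) = -1.253395 rad = -71.8143°.
For the longitude increment, Δλ = atan2( sin θ sin δ cos φ₁, cos δ − sin φ₁ sin φ₂ ) = atan2(-0.010976, 0.125173) = -5.0112°.
λ₂ = λ₁ + Δλ = 163.7083°.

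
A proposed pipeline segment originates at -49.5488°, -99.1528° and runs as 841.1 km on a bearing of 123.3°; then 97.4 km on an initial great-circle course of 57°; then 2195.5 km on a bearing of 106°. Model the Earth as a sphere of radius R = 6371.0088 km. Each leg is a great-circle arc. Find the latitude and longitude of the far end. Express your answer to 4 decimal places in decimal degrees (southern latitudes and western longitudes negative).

Apply the spherical direct solution leg by leg, carrying full precision between legs.
Leg 1: from (-49.5488°, -99.1528°), δ = 841.1/6371.0088 = 0.132020 rad, θ = 123.3° → φ = -53.2474°, λ = -88.5573°.
Leg 2: from (-53.2474°, -88.5573°), δ = 97.4/6371.0088 = 0.015288 rad, θ = 57° → φ = -52.7641°, λ = -87.3432°.
Leg 3: from (-52.7641°, -87.3432°), δ = 2195.5/6371.0088 = 0.344608 rad, θ = 106° → φ = -53.6769°, λ = -54.0972°.

latitude -53.6769°, longitude -54.0972°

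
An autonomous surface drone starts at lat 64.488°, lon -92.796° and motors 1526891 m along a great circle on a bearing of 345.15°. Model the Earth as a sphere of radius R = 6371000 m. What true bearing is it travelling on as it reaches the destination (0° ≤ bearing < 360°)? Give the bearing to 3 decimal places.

final bearing 329.869°

Angular distance δ = d/R = 1526891 / 6371000 = 0.239663 rad.
Start latitude φ₁ = 1.125528 rad; initial bearing θ = 6.024004 rad.
Destination latitude: φ₂ = arcsin( sin φ₁ cos δ + cos φ₁ sin δ cos θ ) = arcsin(0.975523) = 77.297°.
For the longitude increment, Δλ = atan2( sin θ sin δ cos φ₁, cos δ − sin φ₁ sin φ₂ ) = atan2(-0.026202, 0.091014) = -16.061°.
λ₂ = -92.796° + -16.061° = -108.857°.
The forward bearing on arrival equals the back-azimuth from the destination plus 180°.
Back-azimuth from P₂ (77.297°, -108.857°) to P₁ (64.488°, -92.796°), with Δλ' = λ₁ − λ₂ = 16.061°: atan2( sin Δλ' cos φ₁ , cos φ₂ sin φ₁ − sin φ₂ cos φ₁ cos Δλ' ) = 149.869°.
Final bearing = (149.869° + 180°) mod 360° = 329.869°.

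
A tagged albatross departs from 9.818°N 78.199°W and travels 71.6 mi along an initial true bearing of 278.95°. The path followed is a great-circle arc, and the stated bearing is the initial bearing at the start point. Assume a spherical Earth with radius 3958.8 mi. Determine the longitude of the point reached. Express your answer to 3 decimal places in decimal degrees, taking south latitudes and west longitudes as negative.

longitude -79.238°

δ = 71.6/3958.8 = 0.018086 rad (1.0363°).
Start latitude φ₁ = 0.171356 rad; initial bearing θ = 4.868596 rad.
Applying the spherical law of cosines for sides, sin φ₂ = sin φ₁ cos δ + cos φ₁ sin δ cos θ = 0.173264, so φ₂ = 9.978°.
Δλ = atan2( sin θ sin δ cos φ₁ , cos δ − sin φ₁ sin φ₂ ) = atan2(-0.017603, 0.970292) = -0.018140 rad = -1.039°.
λ₂ = -78.199° + -1.039° = -79.238°.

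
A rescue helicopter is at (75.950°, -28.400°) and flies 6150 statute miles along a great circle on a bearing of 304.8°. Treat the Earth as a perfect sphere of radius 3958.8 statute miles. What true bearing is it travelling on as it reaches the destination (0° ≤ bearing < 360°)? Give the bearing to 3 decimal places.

The arc subtends δ = 6150/3958.8 = 1.553501 rad at the centre.
Start latitude φ₁ = 1.325578 rad; initial bearing θ = 5.319764 rad.
Destination latitude: φ₂ = arcsin( sin φ₁ cos δ + cos φ₁ sin δ cos θ ) = arcsin(0.155308) = 8.935°.
For the longitude increment, Δλ = atan2( sin θ sin δ cos φ₁, cos δ − sin φ₁ sin φ₂ ) = atan2(-0.199319, -0.133367) = -123.787°.
Hence λ₂ = -28.400° + -123.787° = -152.187°.
The forward bearing on arrival equals the back-azimuth from the destination plus 180°.
Back-azimuth from P₂ (8.935°, -152.187°) to P₁ (75.950°, -28.400°), with Δλ' = λ₁ − λ₂ = 123.787°: atan2( sin Δλ' cos φ₁ , cos φ₂ sin φ₁ − sin φ₂ cos φ₁ cos Δλ' ) = 11.642°.
Final bearing = (11.642° + 180°) mod 360° = 191.642°.

final bearing 191.642°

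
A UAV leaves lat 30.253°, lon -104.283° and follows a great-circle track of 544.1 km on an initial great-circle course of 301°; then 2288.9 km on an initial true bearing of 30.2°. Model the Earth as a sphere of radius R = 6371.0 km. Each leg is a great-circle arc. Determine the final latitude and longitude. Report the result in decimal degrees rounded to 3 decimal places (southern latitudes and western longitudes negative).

latitude 49.573°, longitude -93.440°

Apply the spherical direct solution leg by leg, carrying full precision between legs.
Leg 1: from (30.253°, -104.283°), δ = 544.1/6371 = 0.085403 rad, θ = 301° → φ = 32.679°, λ = -109.266°.
Leg 2: from (32.679°, -109.266°), δ = 2288.9/6371 = 0.359269 rad, θ = 30.2° → φ = 49.573°, λ = -93.440°.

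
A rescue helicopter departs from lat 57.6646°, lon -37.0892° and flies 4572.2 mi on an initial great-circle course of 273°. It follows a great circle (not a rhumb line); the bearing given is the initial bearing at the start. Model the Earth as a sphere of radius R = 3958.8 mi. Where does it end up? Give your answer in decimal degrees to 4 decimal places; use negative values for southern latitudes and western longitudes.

Angular distance δ = d/R = 4572.2 / 3958.8 = 1.154946 rad.
Start latitude φ₁ = 1.006437 rad; initial bearing θ = 4.764749 rad.
Applying the spherical law of cosines for sides, sin φ₂ = sin φ₁ cos δ + cos φ₁ sin δ cos θ = 0.366933, so φ₂ = 21.5266°.
Δλ = atan2( sin θ sin δ cos φ₁ , cos δ − sin φ₁ sin φ₂ ) = atan2(-0.488618, 0.093935) = -1.380867 rad = -79.1179°.
λ₂ = λ₁ + Δλ = -116.2071°.

latitude 21.5266°, longitude -116.2071°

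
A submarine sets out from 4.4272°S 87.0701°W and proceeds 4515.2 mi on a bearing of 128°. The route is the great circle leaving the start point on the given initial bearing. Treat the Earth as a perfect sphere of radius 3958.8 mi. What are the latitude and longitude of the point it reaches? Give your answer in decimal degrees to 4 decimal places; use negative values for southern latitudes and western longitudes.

The arc subtends δ = 4515.2/3958.8 = 1.140548 rad at the centre.
Start latitude φ₁ = -0.077269 rad; initial bearing θ = 2.234021 rad.
sin φ₂ = sin φ₁ cos δ + cos φ₁ sin δ cos θ = (-0.077192)(0.417097) + (0.997016)(0.908862)(-0.615661) = -0.590078
φ₂ = asin(-0.590078) = -0.631156 rad = -36.1626°.
Δλ = atan2( sin θ sin δ cos φ₁ , cos δ − sin φ₁ sin φ₂ ) = atan2(0.714056, 0.371547) = 1.091015 rad = 62.5105°.
λ₂ = -87.0701° + 62.5105° = -24.5596°.

latitude -36.1626°, longitude -24.5596°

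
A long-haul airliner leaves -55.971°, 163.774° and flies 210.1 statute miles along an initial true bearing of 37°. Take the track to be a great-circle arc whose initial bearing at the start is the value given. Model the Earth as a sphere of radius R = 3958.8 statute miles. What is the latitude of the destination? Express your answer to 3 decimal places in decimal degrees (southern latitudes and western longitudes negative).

latitude -53.502°

Angular distance δ = d/R = 210.1 / 3958.8 = 0.053072 rad.
Start latitude φ₁ = -0.976878 rad; initial bearing θ = 0.645772 rad.
sin φ₂ = sin φ₁ cos δ + cos φ₁ sin δ cos θ = (-0.828754)(0.998592) + (0.559612)(0.053047)(0.798636) = -0.803880
φ₂ = asin(-0.803880) = -0.933789 rad = -53.502°.
For the longitude increment, Δλ = atan2( sin θ sin δ cos φ₁, cos δ − sin φ₁ sin φ₂ ) = atan2(0.017865, 0.332373) = 3.077°.
Hence λ₂ = 163.774° + 3.077° = 166.851°.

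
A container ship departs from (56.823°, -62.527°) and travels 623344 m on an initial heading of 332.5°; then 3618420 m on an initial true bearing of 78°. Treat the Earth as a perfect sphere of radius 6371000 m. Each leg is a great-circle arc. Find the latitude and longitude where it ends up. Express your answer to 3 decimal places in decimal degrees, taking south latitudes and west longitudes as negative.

Apply the spherical direct solution leg by leg, carrying full precision between legs.
Leg 1: from (56.823°, -62.527°), δ = 623344/6371000 = 0.097841 rad, θ = 332.5° → φ = 61.690°, λ = -67.985°.
Leg 2: from (61.690°, -67.985°), δ = 3618420/6371000 = 0.567952 rad, θ = 78° → φ = 52.676°, λ = -7.784°.

latitude 52.676°, longitude -7.784°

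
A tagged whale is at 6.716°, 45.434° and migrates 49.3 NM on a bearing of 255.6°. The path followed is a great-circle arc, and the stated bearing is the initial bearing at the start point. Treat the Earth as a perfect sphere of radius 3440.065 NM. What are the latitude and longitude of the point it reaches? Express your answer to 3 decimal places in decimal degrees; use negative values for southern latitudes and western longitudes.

latitude 6.511°, longitude 44.634°

δ = 49.3/3440.065 = 0.014331 rad (0.8211°).
With φ₁ = 6.716° = 0.117216 rad and θ = 255.6° = 4.461062 rad:
sin φ₂ = sin φ₁ cos δ + cos φ₁ sin δ cos θ = (0.116948)(0.999897) + (0.993138)(0.014331)(-0.248690) = 0.113397
φ₂ = asin(0.113397) = 0.113641 rad = 6.511°.
Then Δλ = atan2(-0.013785, 0.986636) = -0.013971 rad, from sin θ sin δ cos φ₁ over cos δ − sin φ₁ sin φ₂.
λ₂ = 45.434° + -0.800° = 44.634°.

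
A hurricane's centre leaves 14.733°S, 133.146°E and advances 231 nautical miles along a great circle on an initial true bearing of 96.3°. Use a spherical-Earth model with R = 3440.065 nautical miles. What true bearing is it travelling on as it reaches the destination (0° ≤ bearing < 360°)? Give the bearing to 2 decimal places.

final bearing 95.28°

δ = 231/3440.065 = 0.067150 rad (3.8474°).
Start latitude φ₁ = -0.257139 rad; initial bearing θ = 1.680752 rad.
sin φ₂ = sin φ₁ cos δ + cos φ₁ sin δ cos θ = (-0.254315)(0.997746) + (0.967121)(0.067099)(-0.109734) = -0.260863
φ₂ = asin(-0.260863) = -0.263916 rad = -15.121°.
Then Δλ = atan2(0.064501, 0.931405) = 0.069141 rad, from sin θ sin δ cos φ₁ over cos δ − sin φ₁ sin φ₂.
λ₂ = 133.146° + 3.962° = 137.108°.
The forward bearing on arrival equals the back-azimuth from the destination plus 180°.
Back-azimuth from P₂ (-15.12°, 137.11°) to P₁ (-14.73°, 133.15°), with Δλ' = λ₁ − λ₂ = -3.96°: atan2( sin Δλ' cos φ₁ , cos φ₂ sin φ₁ − sin φ₂ cos φ₁ cos Δλ' ) = 275.28°.
Final bearing = (275.28° + 180°) mod 360° = 95.28°.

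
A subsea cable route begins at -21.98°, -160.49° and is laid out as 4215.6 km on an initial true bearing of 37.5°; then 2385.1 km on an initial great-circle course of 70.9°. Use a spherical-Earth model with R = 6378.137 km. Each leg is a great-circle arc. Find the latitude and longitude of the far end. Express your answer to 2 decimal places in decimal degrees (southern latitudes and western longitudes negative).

Apply the spherical direct solution leg by leg, carrying full precision between legs.
Leg 1: from (-21.98°, -160.49°), δ = 4215.6/6378.137 = 0.660945 rad, θ = 37.5° → φ = 8.98°, λ = -138.26°.
Leg 2: from (8.98°, -138.26°), δ = 2385.1/6378.137 = 0.373949 rad, θ = 70.9° → φ = 15.27°, λ = -117.29°.

latitude 15.27°, longitude -117.29°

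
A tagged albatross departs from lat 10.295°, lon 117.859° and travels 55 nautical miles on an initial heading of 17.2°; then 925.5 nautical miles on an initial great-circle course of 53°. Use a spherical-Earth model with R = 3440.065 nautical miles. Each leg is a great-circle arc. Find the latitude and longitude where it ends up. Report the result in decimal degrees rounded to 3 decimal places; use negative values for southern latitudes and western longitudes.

Apply the spherical direct solution leg by leg, carrying full precision between legs.
Leg 1: from (10.295°, 117.859°), δ = 55/3440.065 = 0.015988 rad, θ = 17.2° → φ = 11.170°, λ = 118.135°.
Leg 2: from (11.170°, 118.135°), δ = 925.5/3440.065 = 0.269036 rad, θ = 53° → φ = 20.102°, λ = 131.200°.

latitude 20.102°, longitude 131.200°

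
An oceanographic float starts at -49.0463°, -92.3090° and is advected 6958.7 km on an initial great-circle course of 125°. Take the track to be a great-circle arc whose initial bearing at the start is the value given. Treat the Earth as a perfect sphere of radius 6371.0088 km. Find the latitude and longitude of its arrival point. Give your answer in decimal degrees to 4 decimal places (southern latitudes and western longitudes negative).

δ = 6958.7/6371.0088 = 1.092245 rad (62.5810°).
With φ₁ = -49.0463° = -0.856019 rad and θ = 125° = 2.181662 rad:
sin φ₂ = sin φ₁ cos δ + cos φ₁ sin δ cos θ = (-0.755239)(0.460494) + (0.655449)(0.887663)(-0.573576) = -0.681500
φ₂ = asin(-0.681500) = -0.749811 rad = -42.9610°.
For the longitude increment, Δλ = atan2( sin θ sin δ cos φ₁, cos δ − sin φ₁ sin φ₂ ) = atan2(0.476597, -0.054202) = 96.4882°.
λ₂ = -92.3090° + 96.4882° = 4.1792°.

latitude -42.9610°, longitude 4.1792°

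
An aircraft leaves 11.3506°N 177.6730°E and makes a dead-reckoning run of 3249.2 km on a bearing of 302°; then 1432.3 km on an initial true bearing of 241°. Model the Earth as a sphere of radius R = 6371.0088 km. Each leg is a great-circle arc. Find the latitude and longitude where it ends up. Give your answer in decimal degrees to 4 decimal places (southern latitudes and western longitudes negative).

Apply the spherical direct solution leg by leg, carrying full precision between legs.
Leg 1: from (11.3506°, 177.6730°), δ = 3249.2/6371.0088 = 0.509998 rad, θ = 302° → φ = 25.1760°, λ = 150.4502°.
Leg 2: from (25.1760°, 150.4502°), δ = 1432.3/6371.0088 = 0.224815 rad, θ = 241° → φ = 18.4747°, λ = 138.5873°.

latitude 18.4747°, longitude 138.5873°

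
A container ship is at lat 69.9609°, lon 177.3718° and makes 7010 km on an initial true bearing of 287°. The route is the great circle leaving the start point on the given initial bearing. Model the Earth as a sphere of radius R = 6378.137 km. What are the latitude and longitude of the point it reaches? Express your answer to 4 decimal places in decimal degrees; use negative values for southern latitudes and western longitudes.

δ = 7010/6378.137 = 1.099067 rad (62.9719°).
Start latitude φ₁ = 1.221048 rad; initial bearing θ = 5.009095 rad.
Applying the spherical law of cosines for sides, sin φ₂ = sin φ₁ cos δ + cos φ₁ sin δ cos θ = 0.516159, so φ₂ = 31.0749°.
For the longitude increment, Δλ = atan2( sin θ sin δ cos φ₁, cos δ − sin φ₁ sin φ₂ ) = atan2(-0.291900, -0.030482) = -95.9617°.
Hence λ₂ = 177.3718° + -95.9617° = 81.4101°.

latitude 31.0749°, longitude 81.4101°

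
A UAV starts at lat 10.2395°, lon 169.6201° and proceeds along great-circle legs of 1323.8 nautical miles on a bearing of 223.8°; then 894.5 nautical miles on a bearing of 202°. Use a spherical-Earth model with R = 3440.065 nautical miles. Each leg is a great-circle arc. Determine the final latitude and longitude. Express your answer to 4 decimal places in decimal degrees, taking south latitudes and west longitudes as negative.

latitude -19.6080°, longitude 148.6116°

Apply the spherical direct solution leg by leg, carrying full precision between legs.
Leg 1: from (10.2395°, 169.6201°), δ = 1323.8/3440.065 = 0.384818 rad, θ = 223.8° → φ = -5.8465°, λ = 154.4798°.
Leg 2: from (-5.8465°, 154.4798°), δ = 894.5/3440.065 = 0.260024 rad, θ = 202° → φ = -19.6080°, λ = 148.6116°.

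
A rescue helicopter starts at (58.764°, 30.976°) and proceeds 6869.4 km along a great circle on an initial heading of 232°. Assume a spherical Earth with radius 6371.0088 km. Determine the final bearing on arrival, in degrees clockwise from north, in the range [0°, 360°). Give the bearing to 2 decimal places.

The arc subtends δ = 6869.4/6371.0088 = 1.078228 rad at the centre.
Converting: φ₁ = 1.025625 rad, θ = 4.049164 rad.
Applying the spherical law of cosines for sides, sin φ₂ = sin φ₁ cos δ + cos φ₁ sin δ cos θ = 0.123033, so φ₂ = 7.067°.
For the longitude increment, Δλ = atan2( sin θ sin δ cos φ₁, cos δ − sin φ₁ sin φ₂ ) = atan2(-0.360056, 0.367693) = -44.399°.
λ₂ = λ₁ + Δλ = -13.423°.
The forward bearing on arrival equals the back-azimuth from the destination plus 180°.
Back-azimuth from P₂ (7.07°, -13.42°) to P₁ (58.76°, 30.98°), with Δλ' = λ₁ − λ₂ = 44.40°: atan2( sin Δλ' cos φ₁ , cos φ₂ sin φ₁ − sin φ₂ cos φ₁ cos Δλ' ) = 24.32°.
Final bearing = (24.32° + 180°) mod 360° = 204.32°.

final bearing 204.32°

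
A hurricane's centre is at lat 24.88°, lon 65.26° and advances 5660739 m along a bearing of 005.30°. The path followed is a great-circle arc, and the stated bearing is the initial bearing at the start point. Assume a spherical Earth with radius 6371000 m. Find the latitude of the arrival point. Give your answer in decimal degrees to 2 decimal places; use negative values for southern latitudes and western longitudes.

latitude 75.10°

The arc subtends δ = 5660739/6371000 = 0.888517 rad at the centre.
Start latitude φ₁ = 0.434238 rad; initial bearing θ = 0.092502 rad.
sin φ₂ = sin φ₁ cos δ + cos φ₁ sin δ cos θ = (0.420719)(0.630564) + (0.907191)(0.776137)(0.995725) = 0.966385
φ₂ = asin(0.966385) = 1.310776 rad = 75.10°.
Δλ = atan2( sin θ sin δ cos φ₁ , cos δ − sin φ₁ sin φ₂ ) = atan2(0.065039, 0.223987) = 0.282596 rad = 16.19°.
λ₂ = 65.26° + 16.19° = 81.45°.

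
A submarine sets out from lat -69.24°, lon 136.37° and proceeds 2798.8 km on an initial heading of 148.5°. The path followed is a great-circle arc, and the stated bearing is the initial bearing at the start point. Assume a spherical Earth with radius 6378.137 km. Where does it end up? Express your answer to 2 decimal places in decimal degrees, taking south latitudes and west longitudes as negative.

δ = 2798.8/6378.137 = 0.438812 rad (25.1420°).
With φ₁ = -69.24° = -1.208466 rad and θ = 148.5° = 2.591814 rad:
sin φ₂ = sin φ₁ cos δ + cos φ₁ sin δ cos θ = (-0.935073)(0.905257) + (0.354454)(0.424864)(-0.852640) = -0.974885
φ₂ = asin(-0.974885) = -1.346205 rad = -77.13°.
For the longitude increment, Δλ = atan2( sin θ sin δ cos φ₁, cos δ − sin φ₁ sin φ₂ ) = atan2(0.078686, -0.006332) = 94.60°.
λ₂ = 136.37° + 94.60° = 230.97°, normalized to (−180°, 180°] → -129.03°.

latitude -77.13°, longitude -129.03°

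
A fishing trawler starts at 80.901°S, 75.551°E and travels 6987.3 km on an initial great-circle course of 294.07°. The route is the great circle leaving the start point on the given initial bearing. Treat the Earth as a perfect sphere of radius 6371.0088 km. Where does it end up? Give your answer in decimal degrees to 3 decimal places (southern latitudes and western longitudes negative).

latitude -23.165°, longitude 13.472°

Angular distance δ = d/R = 6987.3 / 6371.0088 = 1.096734 rad.
Converting: φ₁ = -1.411989 rad, θ = 5.132490 rad.
Applying the spherical law of cosines for sides, sin φ₂ = sin φ₁ cos δ + cos φ₁ sin δ cos θ = -0.393375, so φ₂ = -23.165°.
Then Δλ = atan2(-0.128467, 0.068080) = -1.083485 rad, from sin θ sin δ cos φ₁ over cos δ − sin φ₁ sin φ₂.
λ₂ = λ₁ + Δλ = 13.472°.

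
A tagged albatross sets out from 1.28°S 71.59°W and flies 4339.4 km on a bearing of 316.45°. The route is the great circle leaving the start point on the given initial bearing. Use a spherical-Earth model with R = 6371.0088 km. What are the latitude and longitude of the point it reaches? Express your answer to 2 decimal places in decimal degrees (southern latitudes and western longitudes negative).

latitude 26.03°, longitude -100.46°

δ = 4339.4/6371.0088 = 0.681117 rad (39.0251°).
With φ₁ = -1.28° = -0.022340 rad and θ = 316.45° = 5.523094 rad:
Destination latitude: φ₂ = arcsin( sin φ₁ cos δ + cos φ₁ sin δ cos θ ) = arcsin(0.438894) = 26.03°.
Then Δλ = atan2(-0.433720, 0.786674) = -0.503867 rad, from sin θ sin δ cos φ₁ over cos δ − sin φ₁ sin φ₂.
Hence λ₂ = -71.59° + -28.87° = -100.46°.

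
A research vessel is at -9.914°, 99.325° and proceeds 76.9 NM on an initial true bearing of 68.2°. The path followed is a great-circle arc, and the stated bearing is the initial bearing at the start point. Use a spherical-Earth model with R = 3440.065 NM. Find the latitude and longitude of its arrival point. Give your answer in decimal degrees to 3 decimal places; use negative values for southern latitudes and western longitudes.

The arc subtends δ = 76.9/3440.065 = 0.022354 rad at the centre.
Start latitude φ₁ = -0.173032 rad; initial bearing θ = 1.190315 rad.
Applying the spherical law of cosines for sides, sin φ₂ = sin φ₁ cos δ + cos φ₁ sin δ cos θ = -0.163950, so φ₂ = -9.436°.
Δλ = atan2( sin θ sin δ cos φ₁ , cos δ − sin φ₁ sin φ₂ ) = atan2(0.020444, 0.971523) = 0.021040 rad = 1.206°.
λ₂ = 99.325° + 1.206° = 100.531°.

latitude -9.436°, longitude 100.531°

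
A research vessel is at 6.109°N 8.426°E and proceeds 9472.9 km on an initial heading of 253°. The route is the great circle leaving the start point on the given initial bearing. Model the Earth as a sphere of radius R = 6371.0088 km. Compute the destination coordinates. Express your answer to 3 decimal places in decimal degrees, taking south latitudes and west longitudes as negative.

The arc subtends δ = 9472.9/6371.0088 = 1.486876 rad at the centre.
With φ₁ = 6.109° = 0.106622 rad and θ = 253° = 4.415683 rad:
Applying the spherical law of cosines for sides, sin φ₂ = sin φ₁ cos δ + cos φ₁ sin δ cos θ = -0.280768, so φ₂ = -16.306°.
For the longitude increment, Δλ = atan2( sin θ sin δ cos φ₁, cos δ − sin φ₁ sin φ₂ ) = atan2(-0.947528, 0.113701) = -83.157°.
λ₂ = λ₁ + Δλ = -74.731°.

latitude -16.306°, longitude -74.731°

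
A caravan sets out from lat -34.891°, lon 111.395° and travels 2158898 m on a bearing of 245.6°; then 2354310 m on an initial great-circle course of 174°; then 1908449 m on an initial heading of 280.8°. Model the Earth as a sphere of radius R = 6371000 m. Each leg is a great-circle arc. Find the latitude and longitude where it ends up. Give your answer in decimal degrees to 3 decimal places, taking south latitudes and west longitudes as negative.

latitude -54.587°, longitude 62.411°

Apply the spherical direct solution leg by leg, carrying full precision between legs.
Leg 1: from (-34.891°, 111.395°), δ = 2158898/6371000 = 0.338863 rad, θ = 245.6° → φ = -40.702°, λ = 87.860°.
Leg 2: from (-40.702°, 87.860°), δ = 2354310/6371000 = 0.369535 rad, θ = 174° → φ = -61.693°, λ = 92.426°.
Leg 3: from (-61.693°, 92.426°), δ = 1908449/6371000 = 0.299553 rad, θ = 280.8° → φ = -54.587°, λ = 62.411°.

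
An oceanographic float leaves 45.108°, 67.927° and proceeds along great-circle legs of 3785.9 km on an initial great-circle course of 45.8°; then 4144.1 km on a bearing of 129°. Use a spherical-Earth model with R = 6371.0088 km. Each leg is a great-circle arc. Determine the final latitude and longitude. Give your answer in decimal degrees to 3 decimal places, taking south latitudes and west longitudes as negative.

latitude 29.571°, longitude 153.160°

Apply the spherical direct solution leg by leg, carrying full precision between legs.
Leg 1: from (45.108°, 67.927°), δ = 3785.9/6371.0088 = 0.594239 rad, θ = 45.8° → φ = 59.596°, λ = 120.403°.
Leg 2: from (59.596°, 120.403°), δ = 4144.1/6371.0088 = 0.650462 rad, θ = 129° → φ = 29.571°, λ = 153.160°.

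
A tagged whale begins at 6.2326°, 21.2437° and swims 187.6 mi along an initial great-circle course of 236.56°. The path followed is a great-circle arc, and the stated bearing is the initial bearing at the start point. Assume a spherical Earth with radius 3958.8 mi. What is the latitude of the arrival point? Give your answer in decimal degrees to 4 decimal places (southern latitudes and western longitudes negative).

Central angle δ = d/R = 0.047388 rad.
Start latitude φ₁ = 0.108779 rad; initial bearing θ = 4.128751 rad.
Destination latitude: φ₂ = arcsin( sin φ₁ cos δ + cos φ₁ sin δ cos θ ) = arcsin(0.082493) = 4.7319°.
For the longitude increment, Δλ = atan2( sin θ sin δ cos φ₁, cos δ − sin φ₁ sin φ₂ ) = atan2(-0.039295, 0.989922) = -2.2732°.
Hence λ₂ = 21.2437° + -2.2732° = 18.9705°.

latitude 4.7319°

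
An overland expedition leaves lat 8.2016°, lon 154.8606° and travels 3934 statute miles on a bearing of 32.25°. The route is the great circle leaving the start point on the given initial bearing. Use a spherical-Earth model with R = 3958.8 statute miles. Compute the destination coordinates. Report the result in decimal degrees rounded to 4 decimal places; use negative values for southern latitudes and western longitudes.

latitude 51.2018°, longitude -159.6005°

The arc subtends δ = 3934/3958.8 = 0.993735 rad at the centre.
With φ₁ = 8.2016° = 0.143145 rad and θ = 32.25° = 0.562869 rad:
Applying the spherical law of cosines for sides, sin φ₂ = sin φ₁ cos δ + cos φ₁ sin δ cos θ = 0.779358, so φ₂ = 51.2018°.
Δλ = atan2( sin θ sin δ cos φ₁ , cos δ − sin φ₁ sin φ₂ ) = atan2(0.442632, 0.434383) = 0.794804 rad = 45.5389°.
λ₂ = 154.8606° + 45.5389° = 200.3995°, normalized to (−180°, 180°] → -159.6005°.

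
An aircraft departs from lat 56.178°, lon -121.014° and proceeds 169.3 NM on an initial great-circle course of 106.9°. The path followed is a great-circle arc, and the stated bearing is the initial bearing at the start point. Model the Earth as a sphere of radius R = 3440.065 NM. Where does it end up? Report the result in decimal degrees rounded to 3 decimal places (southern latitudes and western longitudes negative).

latitude 55.266°, longitude -116.275°

Angular distance δ = d/R = 169.3 / 3440.065 = 0.049214 rad.
With φ₁ = 56.178° = 0.980491 rad and θ = 106.9° = 1.865757 rad:
Applying the spherical law of cosines for sides, sin φ₂ = sin φ₁ cos δ + cos φ₁ sin δ cos θ = 0.821805, so φ₂ = 55.266°.
For the longitude increment, Δλ = atan2( sin θ sin δ cos φ₁, cos δ − sin φ₁ sin φ₂ ) = atan2(0.026200, 0.316058) = 4.739°.
λ₂ = -121.014° + 4.739° = -116.275°.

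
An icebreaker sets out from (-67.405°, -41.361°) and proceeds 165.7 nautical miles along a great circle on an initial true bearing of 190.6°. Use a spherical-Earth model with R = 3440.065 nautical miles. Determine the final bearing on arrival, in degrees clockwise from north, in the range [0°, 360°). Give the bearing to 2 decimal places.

final bearing 191.99°

The arc subtends δ = 165.7/3440.065 = 0.048168 rad at the centre.
With φ₁ = -67.405° = -1.176439 rad and θ = 190.6° = 3.326598 rad:
sin φ₂ = sin φ₁ cos δ + cos φ₁ sin δ cos θ = (-0.923244)(0.998840) + (0.384215)(0.048149)(-0.982935) = -0.940357
φ₂ = asin(-0.940357) = -1.223678 rad = -70.112°.
For the longitude increment, Δλ = atan2( sin θ sin δ cos φ₁, cos δ − sin φ₁ sin φ₂ ) = atan2(-0.003403, 0.130662) = -1.492°.
λ₂ = -41.361° + -1.492° = -42.853°.
The forward bearing on arrival equals the back-azimuth from the destination plus 180°.
Back-azimuth from P₂ (-70.11°, -42.85°) to P₁ (-67.41°, -41.36°), with Δλ' = λ₁ − λ₂ = 1.49°: atan2( sin Δλ' cos φ₁ , cos φ₂ sin φ₁ − sin φ₂ cos φ₁ cos Δλ' ) = 11.99°.
Final bearing = (11.99° + 180°) mod 360° = 191.99°.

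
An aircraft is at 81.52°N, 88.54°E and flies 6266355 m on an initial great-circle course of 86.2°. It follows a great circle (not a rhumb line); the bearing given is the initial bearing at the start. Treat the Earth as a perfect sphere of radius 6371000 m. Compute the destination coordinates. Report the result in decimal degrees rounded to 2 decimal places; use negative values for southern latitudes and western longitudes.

latitude 33.79°, longitude 176.67°

Angular distance δ = d/R = 6266355 / 6371000 = 0.983575 rad.
With φ₁ = 81.52° = 1.422792 rad and θ = 86.2° = 1.504474 rad:
sin φ₂ = sin φ₁ cos δ + cos φ₁ sin δ cos θ = (0.989067)(0.554050) + (0.147464)(0.832483)(0.066274) = 0.556129
φ₂ = asin(0.556129) = 0.589721 rad = 33.79°.
Δλ = atan2( sin θ sin δ cos φ₁ , cos δ − sin φ₁ sin φ₂ ) = atan2(0.122492, 0.004001) = 1.538142 rad = 88.13°.
Hence λ₂ = 88.54° + 88.13° = 176.67°.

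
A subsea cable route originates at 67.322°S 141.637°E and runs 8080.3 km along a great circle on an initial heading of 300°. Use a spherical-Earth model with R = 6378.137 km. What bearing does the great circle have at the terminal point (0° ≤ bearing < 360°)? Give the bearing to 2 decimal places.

final bearing 340.41°

Central angle δ = d/R = 1.266875 rad.
Converting: φ₁ = -1.174991 rad, θ = 5.235988 rad.
Destination latitude: φ₂ = arcsin( sin φ₁ cos δ + cos φ₁ sin δ cos θ ) = arcsin(-0.092186) = -5.289°.
For the longitude increment, Δλ = atan2( sin θ sin δ cos φ₁, cos δ − sin φ₁ sin φ₂ ) = atan2(-0.318595, 0.214206) = -56.085°.
λ₂ = 141.637° + -56.085° = 85.552°.
The forward bearing on arrival equals the back-azimuth from the destination plus 180°.
Back-azimuth from P₂ (-5.29°, 85.55°) to P₁ (-67.32°, 141.64°), with Δλ' = λ₁ − λ₂ = 56.09°: atan2( sin Δλ' cos φ₁ , cos φ₂ sin φ₁ − sin φ₂ cos φ₁ cos Δλ' ) = 160.41°.
Final bearing = (160.41° + 180°) mod 360° = 340.41°.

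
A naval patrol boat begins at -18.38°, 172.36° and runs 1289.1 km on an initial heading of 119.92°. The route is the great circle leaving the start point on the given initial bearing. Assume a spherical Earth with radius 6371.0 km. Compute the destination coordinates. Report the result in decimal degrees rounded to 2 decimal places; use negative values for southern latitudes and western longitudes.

latitude -23.83°, longitude -176.66°

Angular distance δ = d/R = 1289.1 / 6371 = 0.202339 rad.
Converting: φ₁ = -0.320792 rad, θ = 2.092999 rad.
sin φ₂ = sin φ₁ cos δ + cos φ₁ sin δ cos θ = (-0.315318)(0.979599) + (0.948986)(0.200961)(-0.498790) = -0.404009
φ₂ = asin(-0.404009) = -0.415895 rad = -23.83°.
Then Δλ = atan2(0.165292, 0.852208) = 0.191578 rad, from sin θ sin δ cos φ₁ over cos δ − sin φ₁ sin φ₂.
λ₂ = 172.36° + 10.98° = 183.34°, normalized to (−180°, 180°] → -176.66°.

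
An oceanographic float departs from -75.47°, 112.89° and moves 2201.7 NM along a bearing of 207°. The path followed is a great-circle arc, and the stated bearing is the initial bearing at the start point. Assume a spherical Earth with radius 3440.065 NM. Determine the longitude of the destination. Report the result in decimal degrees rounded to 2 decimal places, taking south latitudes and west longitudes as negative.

The arc subtends δ = 2201.7/3440.065 = 0.640017 rad at the centre.
Converting: φ₁ = -1.317200 rad, θ = 3.612832 rad.
Applying the spherical law of cosines for sides, sin φ₂ = sin φ₁ cos δ + cos φ₁ sin δ cos θ = -0.909933, so φ₂ = -65.50°.
Then Δλ = atan2(-0.068022, -0.078745) = -2.429123 rad, from sin θ sin δ cos φ₁ over cos δ − sin φ₁ sin φ₂.
Hence λ₂ = 112.89° + -139.18° = -26.29°.

longitude -26.29°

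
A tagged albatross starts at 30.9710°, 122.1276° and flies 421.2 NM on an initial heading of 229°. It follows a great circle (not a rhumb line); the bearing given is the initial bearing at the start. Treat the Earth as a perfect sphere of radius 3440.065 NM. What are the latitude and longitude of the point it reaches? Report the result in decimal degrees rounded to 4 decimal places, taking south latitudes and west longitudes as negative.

δ = 421.2/3440.065 = 0.122440 rad (7.0153°).
With φ₁ = 30.9710° = 0.540546 rad and θ = 229° = 3.996804 rad:
sin φ₂ = sin φ₁ cos δ + cos φ₁ sin δ cos θ = (0.514604)(0.992514) + (0.857428)(0.122134)(-0.656059) = 0.442049
φ₂ = asin(0.442049) = 0.457881 rad = 26.2347°.
Then Δλ = atan2(-0.079034, 0.765034) = -0.102943 rad, from sin θ sin δ cos φ₁ over cos δ − sin φ₁ sin φ₂.
λ₂ = 122.1276° + -5.8982° = 116.2294°.

latitude 26.2347°, longitude 116.2294°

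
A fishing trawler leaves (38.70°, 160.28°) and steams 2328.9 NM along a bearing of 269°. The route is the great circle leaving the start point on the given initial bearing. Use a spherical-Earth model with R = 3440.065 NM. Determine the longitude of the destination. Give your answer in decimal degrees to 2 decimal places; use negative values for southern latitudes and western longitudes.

δ = 2328.9/3440.065 = 0.676993 rad (38.7888°).
Start latitude φ₁ = 0.675442 rad; initial bearing θ = 4.694936 rad.
Destination latitude: φ₂ = arcsin( sin φ₁ cos δ + cos φ₁ sin δ cos θ ) = arcsin(0.478819) = 28.61°.
Δλ = atan2( sin θ sin δ cos φ₁ , cos δ − sin φ₁ sin φ₂ ) = atan2(-0.488828, 0.480082) = -0.794424 rad = -45.52°.
λ₂ = λ₁ + Δλ = 114.76°.

longitude 114.76°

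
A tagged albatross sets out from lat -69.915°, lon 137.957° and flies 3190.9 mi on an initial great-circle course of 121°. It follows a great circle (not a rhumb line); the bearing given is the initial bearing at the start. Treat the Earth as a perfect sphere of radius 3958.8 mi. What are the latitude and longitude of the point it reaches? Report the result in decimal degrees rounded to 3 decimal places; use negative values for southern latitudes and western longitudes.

Angular distance δ = d/R = 3190.9 / 3958.8 = 0.806027 rad.
Start latitude φ₁ = -1.220247 rad; initial bearing θ = 2.111848 rad.
Applying the spherical law of cosines for sides, sin φ₂ = sin φ₁ cos δ + cos φ₁ sin δ cos θ = -0.777883, so φ₂ = -51.067°.
For the longitude increment, Δλ = atan2( sin θ sin δ cos φ₁, cos δ − sin φ₁ sin φ₂ ) = atan2(0.212395, -0.038205) = 100.197°.
λ₂ = 137.957° + 100.197° = 238.154°, normalized to (−180°, 180°] → -121.846°.

latitude -51.067°, longitude -121.846°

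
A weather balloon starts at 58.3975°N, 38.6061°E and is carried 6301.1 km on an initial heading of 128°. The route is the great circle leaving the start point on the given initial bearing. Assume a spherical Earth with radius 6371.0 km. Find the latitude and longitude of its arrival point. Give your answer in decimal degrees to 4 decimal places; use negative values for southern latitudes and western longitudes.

latitude 11.4473°, longitude 80.8076°

Angular distance δ = d/R = 6301.1 / 6371 = 0.989028 rad.
Start latitude φ₁ = 1.019229 rad; initial bearing θ = 2.234021 rad.
Applying the spherical law of cosines for sides, sin φ₂ = sin φ₁ cos δ + cos φ₁ sin δ cos θ = 0.198466, so φ₂ = 11.4473°.
Then Δλ = atan2(0.345005, 0.380468) = 0.736554 rad, from sin θ sin δ cos φ₁ over cos δ − sin φ₁ sin φ₂.
Hence λ₂ = 38.6061° + 42.2015° = 80.8076°.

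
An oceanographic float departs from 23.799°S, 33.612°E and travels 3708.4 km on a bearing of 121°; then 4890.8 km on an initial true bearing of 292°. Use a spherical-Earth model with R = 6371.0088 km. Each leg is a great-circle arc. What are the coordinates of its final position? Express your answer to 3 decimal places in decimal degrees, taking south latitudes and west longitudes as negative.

Apply the spherical direct solution leg by leg, carrying full precision between legs.
Leg 1: from (-23.799°, 33.612°), δ = 3708.4/6371.0088 = 0.582074 rad, θ = 121° → φ = -36.594°, λ = 69.552°.
Leg 2: from (-36.594°, 69.552°), δ = 4890.8/6371.0088 = 0.767665 rad, θ = 292° → φ = -12.714°, λ = 28.246°.

latitude -12.714°, longitude 28.246°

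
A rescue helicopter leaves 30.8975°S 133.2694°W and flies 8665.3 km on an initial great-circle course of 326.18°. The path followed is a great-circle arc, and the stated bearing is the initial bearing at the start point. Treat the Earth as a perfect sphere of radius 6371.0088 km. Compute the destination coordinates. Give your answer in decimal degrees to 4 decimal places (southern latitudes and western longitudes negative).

latitude 36.1386°, longitude -175.6422°

Angular distance δ = d/R = 8665.3 / 6371.0088 = 1.360114 rad.
Start latitude φ₁ = -0.539263 rad; initial bearing θ = 5.692915 rad.
sin φ₂ = sin φ₁ cos δ + cos φ₁ sin δ cos θ = (-0.513504)(0.209127) + (0.858087)(0.977889)(0.830790) = 0.589740
φ₂ = asin(0.589740) = 0.630737 rad = 36.1386°.
Then Δλ = atan2(-0.467039, 0.511961) = -0.739545 rad, from sin θ sin δ cos φ₁ over cos δ − sin φ₁ sin φ₂.
λ₂ = λ₁ + Δλ = -175.6422°.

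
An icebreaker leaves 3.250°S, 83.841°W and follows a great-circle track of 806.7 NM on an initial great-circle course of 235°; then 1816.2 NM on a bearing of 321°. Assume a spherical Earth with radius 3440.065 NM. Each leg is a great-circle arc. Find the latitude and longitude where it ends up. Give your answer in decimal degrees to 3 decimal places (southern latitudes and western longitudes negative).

Apply the spherical direct solution leg by leg, carrying full precision between legs.
Leg 1: from (-3.250°, -83.841°), δ = 806.7/3440.065 = 0.234501 rad, θ = 235° → φ = -10.848°, λ = -95.016°.
Leg 2: from (-10.848°, -95.016°), δ = 1816.2/3440.065 = 0.527955 rad, θ = 321° → φ = 12.822°, λ = -113.990°.

latitude 12.822°, longitude -113.990°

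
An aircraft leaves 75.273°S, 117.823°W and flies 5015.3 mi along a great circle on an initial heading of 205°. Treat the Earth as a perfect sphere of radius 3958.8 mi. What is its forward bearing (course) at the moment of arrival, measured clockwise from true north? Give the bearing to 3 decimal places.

The arc subtends δ = 5015.3/3958.8 = 1.266874 rad at the centre.
With φ₁ = -75.273° = -1.313762 rad and θ = 205° = 3.577925 rad:
Destination latitude: φ₂ = arcsin( sin φ₁ cos δ + cos φ₁ sin δ cos θ ) = arcsin(-0.509271) = -30.615°.
For the longitude increment, Δλ = atan2( sin θ sin δ cos φ₁, cos δ − sin φ₁ sin φ₂ ) = atan2(-0.102512, -0.193275) = -152.059°.
λ₂ = -117.823° + -152.059° = -269.882°, normalized to (−180°, 180°] → 90.118°.
The forward bearing on arrival equals the back-azimuth from the destination plus 180°.
Back-azimuth from P₂ (-30.615°, 90.118°) to P₁ (-75.273°, -117.823°), with Δλ' = λ₁ − λ₂ = -207.941°: atan2( sin Δλ' cos φ₁ , cos φ₂ sin φ₁ − sin φ₂ cos φ₁ cos Δλ' ) = 172.829°.
Final bearing = (172.829° + 180°) mod 360° = 352.829°.

final bearing 352.829°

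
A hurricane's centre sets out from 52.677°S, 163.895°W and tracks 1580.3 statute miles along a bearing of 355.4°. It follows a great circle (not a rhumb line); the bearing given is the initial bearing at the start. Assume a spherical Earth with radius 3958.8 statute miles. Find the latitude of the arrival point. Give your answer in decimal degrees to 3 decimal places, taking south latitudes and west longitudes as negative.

Angular distance δ = d/R = 1580.3 / 3958.8 = 0.399187 rad.
With φ₁ = -52.677° = -0.919387 rad and θ = 355.4° = 6.202900 rad:
sin φ₂ = sin φ₁ cos δ + cos φ₁ sin δ cos θ = (-0.795230)(0.921377) + (0.606308)(0.388669)(0.996779) = -0.497813
φ₂ = asin(-0.497813) = -0.521075 rad = -29.855°.
Then Δλ = atan2(-0.018899, 0.525501) = -0.035948 rad, from sin θ sin δ cos φ₁ over cos δ − sin φ₁ sin φ₂.
λ₂ = λ₁ + Δλ = -165.955°.

latitude -29.855°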